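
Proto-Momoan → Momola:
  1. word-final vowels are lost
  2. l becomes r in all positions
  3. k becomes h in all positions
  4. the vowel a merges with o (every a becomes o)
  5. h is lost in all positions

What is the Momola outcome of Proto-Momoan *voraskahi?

Momola: *voraskahi
  voraskahi → voraskah   [apocope]
  voraskah (rule 2 does not apply)
  voraskah → vorashah   [unconditioned shift]
  vorashah → voroshoh   [vowel merger]
  voroshoh → voroso   [h-loss]
  giving Momola voroso.

voroso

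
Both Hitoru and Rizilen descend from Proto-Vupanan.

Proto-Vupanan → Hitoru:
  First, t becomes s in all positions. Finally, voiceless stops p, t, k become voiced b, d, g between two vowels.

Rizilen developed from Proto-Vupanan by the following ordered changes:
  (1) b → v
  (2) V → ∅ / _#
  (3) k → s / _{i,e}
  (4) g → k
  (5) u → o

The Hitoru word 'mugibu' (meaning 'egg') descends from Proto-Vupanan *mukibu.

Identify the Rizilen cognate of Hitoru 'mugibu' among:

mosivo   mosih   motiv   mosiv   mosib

Rizilen: *mukibu
  mukibu → mukivu   [unconditioned shift]
  mukivu → mukiv   [apocope]
  mukiv → musiv   [palatalisation]
  musiv (rule 4 does not apply)
  musiv → mosiv   [vowel merger]
  giving Rizilen mosiv.

mosiv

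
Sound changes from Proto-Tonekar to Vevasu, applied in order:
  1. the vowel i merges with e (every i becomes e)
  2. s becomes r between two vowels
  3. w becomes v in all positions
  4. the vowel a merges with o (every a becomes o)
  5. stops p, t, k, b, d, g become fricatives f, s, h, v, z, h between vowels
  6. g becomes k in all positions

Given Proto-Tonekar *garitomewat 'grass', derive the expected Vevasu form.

Vevasu: *garitomewat
  garitomewat → garetomewat   [vowel merger]
  garetomewat (rule 2 does not apply)
  garetomewat → garetomevat   [unconditioned shift]
  garetomevat → goretomevot   [vowel merger]
  goretomevot → goresomevot   [intervocalic lenition]
  goresomevot → koresomevot   [unconditioned shift]
  giving Vevasu koresomevot.

koresomevot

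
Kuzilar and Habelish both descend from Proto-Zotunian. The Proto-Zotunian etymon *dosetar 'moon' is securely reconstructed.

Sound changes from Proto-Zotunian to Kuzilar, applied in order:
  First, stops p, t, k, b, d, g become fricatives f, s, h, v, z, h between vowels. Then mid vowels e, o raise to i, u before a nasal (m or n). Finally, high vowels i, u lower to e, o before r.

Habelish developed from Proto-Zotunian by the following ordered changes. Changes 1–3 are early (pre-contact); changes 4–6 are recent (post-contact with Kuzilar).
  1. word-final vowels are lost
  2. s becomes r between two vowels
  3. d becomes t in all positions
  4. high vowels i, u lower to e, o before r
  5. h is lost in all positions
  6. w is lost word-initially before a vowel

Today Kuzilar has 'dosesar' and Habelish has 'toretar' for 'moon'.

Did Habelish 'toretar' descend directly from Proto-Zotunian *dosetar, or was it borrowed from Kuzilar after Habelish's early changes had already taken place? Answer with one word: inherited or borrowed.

If inherited, *dosetar would pass through all of Habelish's changes:
Habelish: *dosetar
  dosetar (rule 1 does not apply)
  dosetar → doretar   [rhotacism]
  doretar → toretar   [unconditioned shift]
  toretar (rule 4 does not apply)
  toretar (rule 5 does not apply)
  toretar (rule 6 does not apply)
  giving Habelish toretar.
If borrowed from Kuzilar 'dosesar' after the early changes, it would undergo only the recent ones:
  rule 4 (pre-rhotic lowering): no change (dosesar)
  rule 5 (h-loss): no change (dosesar)
  rule 6 (glide loss): no change (dosesar)
  ⇒ as a loan: dosesar
Habelish 'toretar' matches the inherited outcome exactly, so it is an inherited cognate, not a loan.

inherited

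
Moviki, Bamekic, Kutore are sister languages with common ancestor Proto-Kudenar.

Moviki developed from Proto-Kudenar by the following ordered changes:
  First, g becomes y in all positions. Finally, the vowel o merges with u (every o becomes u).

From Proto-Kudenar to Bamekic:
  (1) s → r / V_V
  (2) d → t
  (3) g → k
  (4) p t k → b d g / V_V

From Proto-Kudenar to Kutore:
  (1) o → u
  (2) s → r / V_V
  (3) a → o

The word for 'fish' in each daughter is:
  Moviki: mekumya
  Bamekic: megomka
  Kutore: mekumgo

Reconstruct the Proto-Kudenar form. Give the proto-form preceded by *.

*mekomga

Position 6: Moviki has y, Bamekic has k, Kutore has g. Kutore preserves g here (none of its changes turn any other segment into g), so the proto-segment is *g.
Position 7: Moviki has a, Bamekic has a, Kutore has o. Moviki preserves a here (none of its changes turn any other segment into a), so the proto-segment is *a.
Verify the candidate proto-form against each daughter:
Moviki: start from *mekomga.
  rule 1 (unconditioned shift): mekomga → mekomya
  rule 2 (vowel merger): mekomya → mekumya
  ⇒ Moviki mekumya
Bamekic: start from *mekomga.
  rule 1: no change — mekomga
  rule 2: no change — mekomga
  rule 3 (unconditioned shift): mekomga → mekomka
  rule 4 (intervocalic voicing): mekomka → megomka
  ⇒ Bamekic megomka
Kutore: start from *mekomga.
  rule 1 (vowel merger): mekomga → mekumga
  rule 2: no change — mekumga
  rule 3 (vowel merger): mekumga → mekumgo
  ⇒ Kutore mekumgo
Only *mekomga yields all of Moviki mekumya, Bamekic megomka, Kutore mekumgo.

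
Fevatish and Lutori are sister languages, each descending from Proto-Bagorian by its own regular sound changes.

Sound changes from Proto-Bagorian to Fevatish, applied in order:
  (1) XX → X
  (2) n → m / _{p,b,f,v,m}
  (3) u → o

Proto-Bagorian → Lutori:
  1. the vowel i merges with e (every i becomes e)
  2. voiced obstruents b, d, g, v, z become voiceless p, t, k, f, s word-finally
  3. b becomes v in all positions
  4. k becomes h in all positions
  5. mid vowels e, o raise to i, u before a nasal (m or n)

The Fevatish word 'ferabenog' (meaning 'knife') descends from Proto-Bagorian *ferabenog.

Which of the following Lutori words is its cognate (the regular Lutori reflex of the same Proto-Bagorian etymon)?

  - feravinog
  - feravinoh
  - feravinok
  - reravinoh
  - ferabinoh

Lutori: start from *ferabenog.
  rule 1: no change — ferabenog
  rule 2 (final devoicing): ferabenog → ferabenok
  rule 3 (unconditioned shift): ferabenok → feravenok
  rule 4 (unconditioned shift): feravenok → feravenoh
  rule 5 (pre-nasal raising): feravenoh → feravinoh
  ⇒ Lutori feravinoh
Among the options, 'feravinoh' alone shows every Lutori change applied in order.

feravinoh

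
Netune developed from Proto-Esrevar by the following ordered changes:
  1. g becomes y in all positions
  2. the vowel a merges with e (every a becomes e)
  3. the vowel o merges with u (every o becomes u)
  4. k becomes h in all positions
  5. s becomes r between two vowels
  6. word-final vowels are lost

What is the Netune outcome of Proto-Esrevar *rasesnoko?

Netune: *rasesnoko > resesnoko > resesnuku > resesnuhu > reresnuhu > reresnuh  (by vowel merger, vowel merger, unconditioned shift, rhotacism, apocope)

reresnuh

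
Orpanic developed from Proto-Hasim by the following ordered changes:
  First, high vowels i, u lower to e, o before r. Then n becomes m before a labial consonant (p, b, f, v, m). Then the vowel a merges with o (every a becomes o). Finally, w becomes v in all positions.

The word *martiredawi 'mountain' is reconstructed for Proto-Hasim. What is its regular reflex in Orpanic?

Orpanic: start from *martiredawi.
  rule 1 (pre-rhotic lowering): martiredawi → marteredawi
  rule 2: no change — marteredawi
  rule 3 (vowel merger): marteredawi → morteredowi
  rule 4 (unconditioned shift): morteredowi → morteredovi
  ⇒ Orpanic morteredovi

morteredovi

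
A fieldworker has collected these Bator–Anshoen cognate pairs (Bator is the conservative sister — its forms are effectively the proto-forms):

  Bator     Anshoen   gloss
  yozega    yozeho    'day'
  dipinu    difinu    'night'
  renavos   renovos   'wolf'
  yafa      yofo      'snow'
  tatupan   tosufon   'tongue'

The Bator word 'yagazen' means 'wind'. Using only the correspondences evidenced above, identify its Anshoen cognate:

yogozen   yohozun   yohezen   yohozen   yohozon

yohozen

tatupan ~ tosufon — Bator a corresponds to Anshoen o after a consonant, before a consonant other than r, m, n, p, b, f, v.
yozega ~ yozeho — Bator g corresponds to Anshoen h between vowels (before a back vowel).
Applying these to Bator 'yagazen':
  yagazen → yogazen   (a→o after a consonant, before a consonant other than r, m, n, p, b, f, v)
  yogazen → yohazen   (g→h between vowels (before a back vowel))
  yohazen → yohozen   (a→o after a consonant, before a consonant other than r, m, n, p, b, f, v)
So the Anshoen cognate is 'yohozen'.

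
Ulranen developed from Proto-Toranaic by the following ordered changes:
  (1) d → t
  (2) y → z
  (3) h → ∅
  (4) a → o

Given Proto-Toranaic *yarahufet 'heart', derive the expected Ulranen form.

zoroufet

Ulranen: *yarahufet > zarahufet > zaraufet > zoroufet  (by unconditioned shift, h-loss, vowel merger)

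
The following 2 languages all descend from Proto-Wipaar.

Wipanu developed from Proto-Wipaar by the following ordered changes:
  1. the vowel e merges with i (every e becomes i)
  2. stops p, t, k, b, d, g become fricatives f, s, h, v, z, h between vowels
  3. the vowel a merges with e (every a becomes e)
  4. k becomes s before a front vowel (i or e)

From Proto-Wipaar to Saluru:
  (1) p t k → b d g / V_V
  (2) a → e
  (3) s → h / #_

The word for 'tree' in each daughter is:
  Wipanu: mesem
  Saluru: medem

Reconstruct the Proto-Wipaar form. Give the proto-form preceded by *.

*matam

Position 2: Wipanu has e, Saluru has e. In Wipanu, e can only continue *a, so the proto-segment is *a.
Position 4: Wipanu has e, Saluru has e. In Wipanu, e can only continue *a, so the proto-segment is *a.
Position 3: Wipanu has s, Saluru has d. Taking the neighbouring segments as reconstructed: Wipanu s could go back to *t or *s; Saluru d could go back to *t or *d — the one source consistent with every daughter is *t.
Continuing position by position gives *matam; check it forward:
Wipanu: *matam > masam > mesem  (by intervocalic lenition, vowel merger)
Saluru: start from *matam.
  rule 1 (intervocalic voicing): matam → madam
  rule 2 (vowel merger): madam → medem
  rule 3: no change — medem
  ⇒ Saluru medem
*matam is the unique common source.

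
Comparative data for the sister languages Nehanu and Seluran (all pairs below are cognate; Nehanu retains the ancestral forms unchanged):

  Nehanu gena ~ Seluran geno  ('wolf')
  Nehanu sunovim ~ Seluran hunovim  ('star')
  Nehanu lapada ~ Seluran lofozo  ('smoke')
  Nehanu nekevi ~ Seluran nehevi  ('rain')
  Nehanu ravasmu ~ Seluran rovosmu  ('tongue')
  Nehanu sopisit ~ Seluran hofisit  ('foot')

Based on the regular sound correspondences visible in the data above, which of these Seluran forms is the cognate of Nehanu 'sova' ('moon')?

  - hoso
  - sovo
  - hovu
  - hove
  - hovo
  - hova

sopisit ~ hofisit — Nehanu s corresponds to Seluran h word-initially before a back vowel.
gena ~ geno, lapada ~ lofozo — Nehanu a corresponds to Seluran o word-finally.
Applying these to Nehanu 'sova':
  sova → hova   (s→h word-initially before a back vowel)
  hova → hovo   (a→o word-finally)
So the Seluran cognate is 'hovo'.

hovo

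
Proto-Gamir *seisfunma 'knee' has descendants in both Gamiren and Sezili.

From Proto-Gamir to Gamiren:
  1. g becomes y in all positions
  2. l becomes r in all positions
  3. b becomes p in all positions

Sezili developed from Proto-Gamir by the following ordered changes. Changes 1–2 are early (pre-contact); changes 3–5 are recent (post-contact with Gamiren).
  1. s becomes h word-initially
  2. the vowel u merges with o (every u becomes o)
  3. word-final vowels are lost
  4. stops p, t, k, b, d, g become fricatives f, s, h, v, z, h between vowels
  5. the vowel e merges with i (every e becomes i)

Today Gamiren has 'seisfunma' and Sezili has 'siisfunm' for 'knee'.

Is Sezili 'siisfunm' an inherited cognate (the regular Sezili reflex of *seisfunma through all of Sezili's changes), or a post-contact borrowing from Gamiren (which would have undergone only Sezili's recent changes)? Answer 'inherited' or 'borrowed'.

If inherited, *seisfunma would pass through all of Sezili's changes:
Sezili: *seisfunma > heisfunma > heisfonma > heisfonm > hiisfonm  (by debuccalisation, vowel merger, apocope, vowel merger)
If borrowed from Gamiren 'seisfunma' after the early changes, it would undergo only the recent ones:
  rule 3 (apocope): seisfunma → seisfunm
  rule 4 (intervocalic lenition): no change (seisfunm)
  rule 5 (vowel merger): seisfunm → siisfunm
  ⇒ as a loan: siisfunm
Sezili 'siisfunm' matches the loan outcome 'siisfunm', not the inherited 'hiisfonm' — it skipped the early Sezili changes, so it was borrowed from Gamiren.

borrowed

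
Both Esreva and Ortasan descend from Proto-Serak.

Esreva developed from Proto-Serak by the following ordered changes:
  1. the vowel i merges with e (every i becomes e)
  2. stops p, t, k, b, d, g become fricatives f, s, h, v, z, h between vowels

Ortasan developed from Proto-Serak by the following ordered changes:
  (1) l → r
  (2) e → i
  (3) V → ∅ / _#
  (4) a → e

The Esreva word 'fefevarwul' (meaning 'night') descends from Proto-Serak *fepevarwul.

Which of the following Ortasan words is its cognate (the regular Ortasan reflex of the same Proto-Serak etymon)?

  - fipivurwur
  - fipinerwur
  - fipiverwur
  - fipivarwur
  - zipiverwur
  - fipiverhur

fipiverwur

Ortasan: *fepevarwul
  fepevarwul → fepevarwur   [unconditioned shift]
  fepevarwur → fipivarwur   [vowel merger]
  fipivarwur (rule 3 does not apply)
  fipivarwur → fipiverwur   [vowel merger]
  giving Ortasan fipiverwur.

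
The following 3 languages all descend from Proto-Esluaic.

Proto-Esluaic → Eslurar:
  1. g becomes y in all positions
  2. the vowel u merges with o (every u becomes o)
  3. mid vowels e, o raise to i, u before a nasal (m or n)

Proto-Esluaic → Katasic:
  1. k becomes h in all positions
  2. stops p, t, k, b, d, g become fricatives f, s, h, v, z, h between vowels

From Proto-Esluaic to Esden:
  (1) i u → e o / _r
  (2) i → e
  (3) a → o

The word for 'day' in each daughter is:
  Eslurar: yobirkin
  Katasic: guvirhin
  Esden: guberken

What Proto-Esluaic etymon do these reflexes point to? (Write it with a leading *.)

Position 1: Eslurar has y, Katasic has g, Esden has g. Katasic preserves g here (none of its changes turn any other segment into g), so the proto-segment is *g.
Position 3: Eslurar has b, Katasic has v, Esden has b. Eslurar preserves b here (none of its changes turn any other segment into b), so the proto-segment is *b.
Verify the candidate proto-form against each daughter:
Eslurar: *gubirkin > yubirkin > yobirkin  (by unconditioned shift, vowel merger)
Katasic: start from *gubirkin.
  rule 1 (unconditioned shift): gubirkin → gubirhin
  rule 2 (intervocalic lenition): gubirhin → guvirhin
  ⇒ Katasic guvirhin
Esden: *gubirkin
  gubirkin → guberkin   [pre-rhotic lowering]
  guberkin → guberken   [vowel merger]
  guberken (rule 3 does not apply)
  giving Esden guberken.
*gubirkin is the unique common source.

*gubirkin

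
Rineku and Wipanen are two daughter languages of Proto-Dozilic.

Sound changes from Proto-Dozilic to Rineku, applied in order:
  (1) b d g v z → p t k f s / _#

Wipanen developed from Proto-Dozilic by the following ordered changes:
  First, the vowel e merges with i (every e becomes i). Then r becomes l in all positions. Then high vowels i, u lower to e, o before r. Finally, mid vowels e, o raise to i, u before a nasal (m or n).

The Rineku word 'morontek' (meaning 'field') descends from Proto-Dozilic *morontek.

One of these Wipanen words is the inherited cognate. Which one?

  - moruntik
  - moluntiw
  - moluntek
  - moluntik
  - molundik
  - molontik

Wipanen: start from *morontek.
  rule 1 (vowel merger): morontek → morontik
  rule 2 (unconditioned shift): morontik → molontik
  rule 3: no change — molontik
  rule 4 (pre-nasal raising): molontik → moluntik
  ⇒ Wipanen moluntik

moluntik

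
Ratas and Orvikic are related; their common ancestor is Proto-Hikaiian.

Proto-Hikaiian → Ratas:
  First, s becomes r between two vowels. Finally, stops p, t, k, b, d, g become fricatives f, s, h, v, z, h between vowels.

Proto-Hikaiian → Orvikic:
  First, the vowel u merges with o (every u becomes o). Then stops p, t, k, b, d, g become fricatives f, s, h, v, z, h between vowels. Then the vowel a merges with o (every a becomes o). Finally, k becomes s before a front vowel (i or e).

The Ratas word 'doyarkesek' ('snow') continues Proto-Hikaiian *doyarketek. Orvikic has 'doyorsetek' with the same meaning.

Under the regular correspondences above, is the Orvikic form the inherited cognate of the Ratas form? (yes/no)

Derive the expected Orvikic reflex of *doyarketek:
Orvikic: *doyarketek > doyarkesek > doyorkesek > doyorsesek  (by intervocalic lenition, vowel merger, palatalisation)
The regular Orvikic reflex would be 'doyorsesek', but the attested form is 'doyorsetek'. The correspondence is irregular, so they are not cognates (the Orvikic form has a different source).

no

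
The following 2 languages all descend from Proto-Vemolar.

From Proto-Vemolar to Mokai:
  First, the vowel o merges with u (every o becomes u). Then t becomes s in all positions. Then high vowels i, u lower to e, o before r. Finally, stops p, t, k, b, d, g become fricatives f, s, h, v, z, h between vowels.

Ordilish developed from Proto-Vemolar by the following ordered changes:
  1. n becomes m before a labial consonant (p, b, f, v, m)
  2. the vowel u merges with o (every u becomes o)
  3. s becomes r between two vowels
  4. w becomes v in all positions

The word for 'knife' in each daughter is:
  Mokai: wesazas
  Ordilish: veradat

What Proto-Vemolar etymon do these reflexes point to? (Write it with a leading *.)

*wesadat

Position 5: Mokai has z, Ordilish has d. Ordilish preserves d here (none of its changes turn any other segment into d), so the proto-segment is *d.
Position 7: Mokai has s, Ordilish has t. Ordilish preserves t here (none of its changes turn any other segment into t), so the proto-segment is *t.
Continuing position by position gives *wesadat; check it forward:
Mokai: *wesadat
  wesadat (rule 1 does not apply)
  wesadat → wesadas   [unconditioned shift]
  wesadas (rule 3 does not apply)
  wesadas → wesazas   [intervocalic lenition]
  giving Mokai wesazas.
Ordilish: *wesadat > weradat > veradat  (by rhotacism, unconditioned shift)
*wesadat is the unique common source.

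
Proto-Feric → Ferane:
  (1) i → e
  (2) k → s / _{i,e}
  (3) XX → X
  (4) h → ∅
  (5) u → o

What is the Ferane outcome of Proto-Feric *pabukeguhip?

pabosegoep

Ferane: start from *pabukeguhip.
  rule 1 (vowel merger): pabukeguhip → pabukeguhep
  rule 2 (palatalisation): pabukeguhep → pabuseguhep
  rule 3: no change — pabuseguhep
  rule 4 (h-loss): pabuseguhep → pabuseguep
  rule 5 (vowel merger): pabuseguep → pabosegoep
  ⇒ Ferane pabosegoep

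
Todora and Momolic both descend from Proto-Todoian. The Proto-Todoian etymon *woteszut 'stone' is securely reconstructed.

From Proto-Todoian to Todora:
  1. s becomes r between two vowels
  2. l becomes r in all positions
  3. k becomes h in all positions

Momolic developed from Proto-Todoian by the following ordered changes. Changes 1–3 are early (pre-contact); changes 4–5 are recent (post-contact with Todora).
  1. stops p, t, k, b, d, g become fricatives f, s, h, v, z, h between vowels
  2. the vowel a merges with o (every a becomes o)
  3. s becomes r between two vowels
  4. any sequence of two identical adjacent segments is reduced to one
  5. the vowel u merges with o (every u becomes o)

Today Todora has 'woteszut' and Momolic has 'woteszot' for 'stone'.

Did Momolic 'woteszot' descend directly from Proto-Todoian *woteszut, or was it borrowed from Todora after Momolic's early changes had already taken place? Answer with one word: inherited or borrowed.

If inherited, *woteszut would pass through all of Momolic's changes:
Momolic: *woteszut
  woteszut → woseszut   [intervocalic lenition]
  woseszut (rule 2 does not apply)
  woseszut → woreszut   [rhotacism]
  woreszut (rule 4 does not apply)
  woreszut → woreszot   [vowel merger]
  giving Momolic woreszot.
If borrowed from Todora 'woteszut' after the early changes, it would undergo only the recent ones:
  rule 4 (degemination): no change (woteszut)
  rule 5 (vowel merger): woteszut → woteszot
  ⇒ as a loan: woteszot
Momolic 'woteszot' matches the loan outcome 'woteszot', not the inherited 'woreszot' — it skipped the early Momolic changes, so it was borrowed from Todora.

borrowed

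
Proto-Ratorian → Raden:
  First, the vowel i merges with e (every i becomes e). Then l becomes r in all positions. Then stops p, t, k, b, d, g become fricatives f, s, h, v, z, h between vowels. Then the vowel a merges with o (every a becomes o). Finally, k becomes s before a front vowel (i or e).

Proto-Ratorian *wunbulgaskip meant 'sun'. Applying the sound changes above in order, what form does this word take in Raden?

wunburgossep

Raden: *wunbulgaskip > wunbulgaskep > wunburgaskep > wunburgoskep > wunburgossep  (by vowel merger, unconditioned shift, vowel merger, palatalisation)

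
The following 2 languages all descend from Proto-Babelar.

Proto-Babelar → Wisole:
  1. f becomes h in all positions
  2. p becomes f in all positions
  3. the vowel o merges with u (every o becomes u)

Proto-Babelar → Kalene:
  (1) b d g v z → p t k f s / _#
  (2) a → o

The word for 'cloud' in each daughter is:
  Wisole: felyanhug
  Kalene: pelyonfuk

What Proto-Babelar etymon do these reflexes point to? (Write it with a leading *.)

Position 1: Wisole has f, Kalene has p. In Wisole, f can only continue *p, so the proto-segment is *p.
Position 5: Wisole has a, Kalene has o. Wisole preserves a here (none of its changes turn any other segment into a), so the proto-segment is *a.
Continuing position by position gives *pelyanfug; check it forward:
Wisole: *pelyanfug
  pelyanfug → pelyanhug   [unconditioned shift]
  pelyanhug → felyanhug   [unconditioned shift]
  felyanhug (rule 3 does not apply)
  giving Wisole felyanhug.
Kalene: *pelyanfug > pelyanfuk > pelyonfuk  (by final devoicing, vowel merger)
*pelyanfug is the unique common source.

*pelyanfug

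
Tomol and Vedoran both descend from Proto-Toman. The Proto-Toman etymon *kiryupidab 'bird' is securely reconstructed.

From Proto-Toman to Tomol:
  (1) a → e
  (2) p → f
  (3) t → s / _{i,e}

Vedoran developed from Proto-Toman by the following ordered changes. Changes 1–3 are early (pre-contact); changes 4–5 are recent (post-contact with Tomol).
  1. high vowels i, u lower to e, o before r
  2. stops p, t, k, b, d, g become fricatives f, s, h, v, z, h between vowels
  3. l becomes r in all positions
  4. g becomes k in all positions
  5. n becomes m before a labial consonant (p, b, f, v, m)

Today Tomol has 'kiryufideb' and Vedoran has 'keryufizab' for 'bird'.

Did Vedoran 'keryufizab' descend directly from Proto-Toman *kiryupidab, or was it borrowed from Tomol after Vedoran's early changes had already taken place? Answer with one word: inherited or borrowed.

inherited

If inherited, *kiryupidab would pass through all of Vedoran's changes:
Vedoran: start from *kiryupidab.
  rule 1 (pre-rhotic lowering): kiryupidab → keryupidab
  rule 2 (intervocalic lenition): keryupidab → keryufizab
  rule 3: no change — keryufizab
  rule 4: no change — keryufizab
  rule 5: no change — keryufizab
  ⇒ Vedoran keryufizab
If borrowed from Tomol 'kiryufideb' after the early changes, it would undergo only the recent ones:
  rule 4 (unconditioned shift): no change (kiryufideb)
  rule 5 (nasal place assimilation): no change (kiryufideb)
  ⇒ as a loan: kiryufideb
Vedoran 'keryufizab' matches the inherited outcome exactly, so it is an inherited cognate, not a loan.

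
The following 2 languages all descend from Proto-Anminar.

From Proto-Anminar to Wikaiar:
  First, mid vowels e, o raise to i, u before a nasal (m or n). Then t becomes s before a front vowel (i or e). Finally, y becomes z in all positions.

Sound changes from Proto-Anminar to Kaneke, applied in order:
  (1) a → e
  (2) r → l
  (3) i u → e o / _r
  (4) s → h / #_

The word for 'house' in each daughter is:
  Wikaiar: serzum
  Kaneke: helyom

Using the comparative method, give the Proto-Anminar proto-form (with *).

Position 3: Wikaiar has r, Kaneke has l. Wikaiar preserves r here (none of its changes turn any other segment into r), so the proto-segment is *r.
Position 5: Wikaiar has u, Kaneke has o. Taking the neighbouring segments as reconstructed: Wikaiar u could go back to *o or *u; Kaneke o can only go back to *o — the one source consistent with every daughter is *o.
Continuing position by position gives *seryom; check it forward:
Wikaiar: start from *seryom.
  rule 1 (pre-nasal raising): seryom → seryum
  rule 2: no change — seryum
  rule 3 (unconditioned shift): seryum → serzum
  ⇒ Wikaiar serzum
Kaneke: *seryom
  seryom (rule 1 does not apply)
  seryom → selyom   [unconditioned shift]
  selyom (rule 3 does not apply)
  selyom → helyom   [debuccalisation]
  giving Kaneke helyom.
*seryom is the unique common source.

*seryom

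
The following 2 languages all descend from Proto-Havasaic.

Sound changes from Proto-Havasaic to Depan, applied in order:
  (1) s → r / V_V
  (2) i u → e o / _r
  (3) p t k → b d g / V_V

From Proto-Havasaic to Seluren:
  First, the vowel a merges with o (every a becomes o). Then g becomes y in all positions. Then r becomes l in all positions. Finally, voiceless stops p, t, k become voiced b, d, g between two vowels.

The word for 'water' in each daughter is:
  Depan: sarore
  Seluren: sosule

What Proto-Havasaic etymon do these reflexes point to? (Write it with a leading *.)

Position 4: Depan has o, Seluren has u. Seluren preserves u here (none of its changes turn any other segment into u), so the proto-segment is *u.
Position 5: Depan has r, Seluren has l. Taking the neighbouring segments as reconstructed: Depan r could go back to *s or *r; Seluren l could go back to *l or *r — the one source consistent with every daughter is *r.
Continuing position by position gives *sasure; check it forward:
Depan: *sasure > sarure > sarore  (by rhotacism, pre-rhotic lowering)
Seluren: *sasure
  sasure → sosure   [vowel merger]
  sosure (rule 2 does not apply)
  sosure → sosule   [unconditioned shift]
  sosule (rule 4 does not apply)
  giving Seluren sosule.
Only *sasure yields all of Depan sarore, Seluren sosule.

*sasure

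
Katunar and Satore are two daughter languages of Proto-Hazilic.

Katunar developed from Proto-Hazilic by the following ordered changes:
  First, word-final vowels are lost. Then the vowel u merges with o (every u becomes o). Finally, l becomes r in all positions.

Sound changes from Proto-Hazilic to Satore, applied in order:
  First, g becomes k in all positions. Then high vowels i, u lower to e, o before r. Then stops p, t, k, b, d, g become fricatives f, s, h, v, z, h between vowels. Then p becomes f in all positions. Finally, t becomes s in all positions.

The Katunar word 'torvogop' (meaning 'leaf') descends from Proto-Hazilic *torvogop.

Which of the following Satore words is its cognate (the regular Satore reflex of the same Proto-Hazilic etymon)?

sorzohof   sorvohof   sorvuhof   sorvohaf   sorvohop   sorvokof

Satore: start from *torvogop.
  rule 1 (unconditioned shift): torvogop → torvokop
  rule 2: no change — torvokop
  rule 3 (intervocalic lenition): torvokop → torvohop
  rule 4 (unconditioned shift): torvohop → torvohof
  rule 5 (unconditioned shift): torvohof → sorvohof
  ⇒ Satore sorvohof

sorvohof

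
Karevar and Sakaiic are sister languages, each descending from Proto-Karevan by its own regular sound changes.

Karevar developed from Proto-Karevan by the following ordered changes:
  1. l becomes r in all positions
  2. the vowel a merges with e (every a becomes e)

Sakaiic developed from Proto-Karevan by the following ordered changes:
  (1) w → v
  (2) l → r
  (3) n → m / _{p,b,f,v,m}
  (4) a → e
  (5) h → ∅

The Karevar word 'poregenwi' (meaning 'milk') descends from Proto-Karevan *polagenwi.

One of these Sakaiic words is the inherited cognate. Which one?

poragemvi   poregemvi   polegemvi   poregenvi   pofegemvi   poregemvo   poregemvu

Sakaiic: start from *polagenwi.
  rule 1 (unconditioned shift): polagenwi → polagenvi
  rule 2 (unconditioned shift): polagenvi → poragenvi
  rule 3 (nasal place assimilation): poragenvi → poragemvi
  rule 4 (vowel merger): poragemvi → poregemvi
  rule 5: no change — poregemvi
  ⇒ Sakaiic poregemvi
Among the options, 'poregemvi' alone shows every Sakaiic change applied in order.

poregemvi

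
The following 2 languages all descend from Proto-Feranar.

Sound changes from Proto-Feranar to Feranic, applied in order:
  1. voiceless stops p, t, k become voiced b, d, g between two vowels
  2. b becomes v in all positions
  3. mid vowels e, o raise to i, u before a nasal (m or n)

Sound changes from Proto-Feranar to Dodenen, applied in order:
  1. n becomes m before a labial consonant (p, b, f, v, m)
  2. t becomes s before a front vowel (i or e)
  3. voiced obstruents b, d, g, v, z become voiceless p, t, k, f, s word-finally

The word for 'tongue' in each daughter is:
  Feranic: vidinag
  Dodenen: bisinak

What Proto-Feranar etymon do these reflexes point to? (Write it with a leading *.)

Position 1: Feranic has v, Dodenen has b. Dodenen preserves b here (none of its changes turn any other segment into b), so the proto-segment is *b.
Position 7: Feranic has g, Dodenen has k. Taking the neighbouring segments as reconstructed: Feranic g can only go back to *g; Dodenen k could go back to *k or *g — the one source consistent with every daughter is *g.
Verify the candidate proto-form against each daughter:
Feranic: *bitinag > bidinag > vidinag  (by intervocalic voicing, unconditioned shift)
Dodenen: *bitinag
  bitinag (rule 1 does not apply)
  bitinag → bisinag   [palatalisation]
  bisinag → bisinak   [final devoicing]
  giving Dodenen bisinak.
*bitinag is the unique common source.

*bitinag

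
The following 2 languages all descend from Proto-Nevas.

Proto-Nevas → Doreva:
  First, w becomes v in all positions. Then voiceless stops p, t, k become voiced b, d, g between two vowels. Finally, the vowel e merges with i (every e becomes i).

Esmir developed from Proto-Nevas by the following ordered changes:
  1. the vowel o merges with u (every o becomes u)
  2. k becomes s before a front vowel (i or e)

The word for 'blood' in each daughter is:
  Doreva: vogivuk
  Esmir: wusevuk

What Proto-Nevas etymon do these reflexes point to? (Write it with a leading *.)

*wokevuk

Position 3: Doreva has g, Esmir has s. Taking the neighbouring segments as reconstructed: Doreva g could go back to *k or *g; Esmir s could go back to *k or *s — the one source consistent with every daughter is *k.
Position 1: Doreva has v, Esmir has w. Esmir preserves w here (none of its changes turn any other segment into w), so the proto-segment is *w.
Continuing position by position gives *wokevuk; check it forward:
Doreva: *wokevuk
  wokevuk → vokevuk   [unconditioned shift]
  vokevuk → vogevuk   [intervocalic voicing]
  vogevuk → vogivuk   [vowel merger]
  giving Doreva vogivuk.
Esmir: *wokevuk
  wokevuk → wukevuk   [vowel merger]
  wukevuk → wusevuk   [palatalisation]
  giving Esmir wusevuk.
Only *wokevuk yields all of Doreva vogivuk, Esmir wusevuk.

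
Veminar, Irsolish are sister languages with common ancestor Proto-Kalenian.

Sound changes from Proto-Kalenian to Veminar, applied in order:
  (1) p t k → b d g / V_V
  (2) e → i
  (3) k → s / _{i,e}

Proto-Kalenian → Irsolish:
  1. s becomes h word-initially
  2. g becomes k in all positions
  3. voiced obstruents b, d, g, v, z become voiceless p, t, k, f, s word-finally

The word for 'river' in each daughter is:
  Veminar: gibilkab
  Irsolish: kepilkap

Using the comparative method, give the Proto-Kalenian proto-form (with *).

Position 2: Veminar has i, Irsolish has e. Irsolish preserves e here (none of its changes turn any other segment into e), so the proto-segment is *e.
Position 3: Veminar has b, Irsolish has p. Taking the neighbouring segments as reconstructed: Veminar b could go back to *p or *b; Irsolish p can only go back to *p — the one source consistent with every daughter is *p.
Position 8: Veminar has b, Irsolish has p. Taking the neighbouring segments as reconstructed: Veminar b can only go back to *b; Irsolish p could go back to *p or *b — the one source consistent with every daughter is *b.
This points to *gepilkab. Verify forward in each daughter:
Veminar: *gepilkab
  gepilkab → gebilkab   [intervocalic voicing]
  gebilkab → gibilkab   [vowel merger]
  gibilkab (rule 3 does not apply)
  giving Veminar gibilkab.
Irsolish: start from *gepilkab.
  rule 1: no change — gepilkab
  rule 2 (unconditioned shift): gepilkab → kepilkab
  rule 3 (final devoicing): kepilkab → kepilkap
  ⇒ Irsolish kepilkap
Only *gepilkab yields all of Veminar gibilkab, Irsolish kepilkap.

*gepilkab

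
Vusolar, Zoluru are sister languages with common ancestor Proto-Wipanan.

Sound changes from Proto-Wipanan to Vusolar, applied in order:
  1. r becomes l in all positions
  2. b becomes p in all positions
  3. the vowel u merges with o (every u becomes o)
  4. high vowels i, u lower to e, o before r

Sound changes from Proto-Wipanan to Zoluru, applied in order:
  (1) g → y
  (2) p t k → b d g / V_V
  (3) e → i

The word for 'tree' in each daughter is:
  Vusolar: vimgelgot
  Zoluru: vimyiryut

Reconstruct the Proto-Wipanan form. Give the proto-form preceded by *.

Position 4: Vusolar has g, Zoluru has y. Vusolar preserves g here (none of its changes turn any other segment into g), so the proto-segment is *g.
Position 5: Vusolar has e, Zoluru has i. Taking the neighbouring segments as reconstructed: Vusolar e can only go back to *e; Zoluru i could go back to *e or *i — the one source consistent with every daughter is *e.
Position 6: Vusolar has l, Zoluru has r. Zoluru preserves r here (none of its changes turn any other segment into r), so the proto-segment is *r.
Verify the candidate proto-form against each daughter:
Vusolar: *vimgergut > vimgelgut > vimgelgot  (by unconditioned shift, vowel merger)
Zoluru: start from *vimgergut.
  rule 1 (unconditioned shift): vimgergut → vimyeryut
  rule 2: no change — vimyeryut
  rule 3 (vowel merger): vimyeryut → vimyiryut
  ⇒ Zoluru vimyiryut
*vimgergut is the unique common source.

*vimgergut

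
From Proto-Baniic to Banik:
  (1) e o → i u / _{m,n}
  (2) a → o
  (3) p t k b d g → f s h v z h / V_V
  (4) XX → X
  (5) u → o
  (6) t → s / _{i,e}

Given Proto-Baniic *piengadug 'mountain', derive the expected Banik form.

pingozog

Banik: *piengadug > piingadug > piingodug > piingozug > pingozug > pingozog  (by pre-nasal raising, vowel merger, intervocalic lenition, degemination, vowel merger)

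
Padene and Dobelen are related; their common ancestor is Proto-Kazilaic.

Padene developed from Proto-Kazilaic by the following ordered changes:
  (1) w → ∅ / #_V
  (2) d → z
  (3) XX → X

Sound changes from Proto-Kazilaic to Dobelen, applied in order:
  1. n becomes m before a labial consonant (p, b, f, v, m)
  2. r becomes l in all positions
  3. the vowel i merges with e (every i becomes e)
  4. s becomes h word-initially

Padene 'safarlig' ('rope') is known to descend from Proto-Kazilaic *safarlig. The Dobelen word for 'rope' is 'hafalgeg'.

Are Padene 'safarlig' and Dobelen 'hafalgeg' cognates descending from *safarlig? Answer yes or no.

Derive the expected Dobelen reflex of *safarlig:
Dobelen: start from *safarlig.
  rule 1: no change — safarlig
  rule 2 (unconditioned shift): safarlig → safallig
  rule 3 (vowel merger): safallig → safalleg
  rule 4 (debuccalisation): safalleg → hafalleg
  ⇒ Dobelen hafalleg
The regular Dobelen reflex would be 'hafalleg', but the attested form is 'hafalgeg'. The correspondence is irregular, so they are not cognates (the Dobelen form has a different source).

no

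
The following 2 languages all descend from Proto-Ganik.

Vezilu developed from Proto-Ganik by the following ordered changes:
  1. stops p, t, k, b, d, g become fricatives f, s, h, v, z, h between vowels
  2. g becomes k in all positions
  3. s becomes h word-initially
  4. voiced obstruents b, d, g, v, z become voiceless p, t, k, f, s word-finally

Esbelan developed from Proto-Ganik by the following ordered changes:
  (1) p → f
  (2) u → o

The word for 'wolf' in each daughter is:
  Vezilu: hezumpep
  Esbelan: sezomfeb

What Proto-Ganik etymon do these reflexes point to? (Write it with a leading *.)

Position 1: Vezilu has h, Esbelan has s. Esbelan preserves s here (none of its changes turn any other segment into s), so the proto-segment is *s.
Position 4: Vezilu has u, Esbelan has o. Vezilu preserves u here (none of its changes turn any other segment into u), so the proto-segment is *u.
Continuing position by position gives *sezumpeb; check it forward:
Vezilu: *sezumpeb
  sezumpeb (rule 1 does not apply)
  sezumpeb (rule 2 does not apply)
  sezumpeb → hezumpeb   [debuccalisation]
  hezumpeb → hezumpep   [final devoicing]
  giving Vezilu hezumpep.
Esbelan: start from *sezumpeb.
  rule 1 (unconditioned shift): sezumpeb → sezumfeb
  rule 2 (vowel merger): sezumfeb → sezomfeb
  ⇒ Esbelan sezomfeb
No other proto-form is consistent with every reflex, so the reconstruction is *sezumpeb.

*sezumpeb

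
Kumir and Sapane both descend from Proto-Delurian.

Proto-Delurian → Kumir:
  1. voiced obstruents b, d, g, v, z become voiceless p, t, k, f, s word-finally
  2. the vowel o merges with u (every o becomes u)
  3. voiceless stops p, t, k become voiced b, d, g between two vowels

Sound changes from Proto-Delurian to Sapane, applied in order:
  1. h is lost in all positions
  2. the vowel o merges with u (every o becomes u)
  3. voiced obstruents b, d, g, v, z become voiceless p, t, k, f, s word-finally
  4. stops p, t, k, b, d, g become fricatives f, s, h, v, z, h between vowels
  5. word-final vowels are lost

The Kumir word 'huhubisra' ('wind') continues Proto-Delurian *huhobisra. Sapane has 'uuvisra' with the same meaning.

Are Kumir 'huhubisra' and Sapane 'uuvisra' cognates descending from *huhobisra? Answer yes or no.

no

Derive the expected Sapane reflex of *huhobisra:
Sapane: *huhobisra > uobisra > uubisra > uuvisra > uuvisr  (by h-loss, vowel merger, intervocalic lenition, apocope)
The regular Sapane reflex would be 'uuvisr', but the attested form is 'uuvisra'. The correspondence is irregular, so they are not cognates (the Sapane form has a different source).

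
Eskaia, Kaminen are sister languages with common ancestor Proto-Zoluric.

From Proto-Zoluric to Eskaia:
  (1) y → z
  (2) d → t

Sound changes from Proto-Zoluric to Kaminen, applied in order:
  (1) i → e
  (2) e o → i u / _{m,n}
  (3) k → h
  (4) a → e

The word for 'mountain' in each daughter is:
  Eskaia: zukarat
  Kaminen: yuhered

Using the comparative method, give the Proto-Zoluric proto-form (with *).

Position 1: Eskaia has z, Kaminen has y. Kaminen preserves y here (none of its changes turn any other segment into y), so the proto-segment is *y.
Position 7: Eskaia has t, Kaminen has d. Kaminen preserves d here (none of its changes turn any other segment into d), so the proto-segment is *d.
Continuing position by position gives *yukarad; check it forward:
Eskaia: *yukarad > zukarad > zukarat  (by unconditioned shift, unconditioned shift)
Kaminen: *yukarad
  yukarad (rule 1 does not apply)
  yukarad (rule 2 does not apply)
  yukarad → yuharad   [unconditioned shift]
  yuharad → yuhered   [vowel merger]
  giving Kaminen yuhered.
No other proto-form is consistent with every reflex, so the reconstruction is *yukarad.

*yukarad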